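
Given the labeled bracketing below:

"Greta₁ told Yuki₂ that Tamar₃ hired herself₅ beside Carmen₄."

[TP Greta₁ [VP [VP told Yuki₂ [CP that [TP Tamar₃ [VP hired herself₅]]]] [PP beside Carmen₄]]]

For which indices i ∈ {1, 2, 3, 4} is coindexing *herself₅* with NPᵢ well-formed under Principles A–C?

{3}

*herself* is an anaphor, so Principle A applies: it must be bound in its binding domain.
Binding domain of *herself₅*: the embedded TP, whose subject is Tamar₃.
*Greta₁* c-commands the anaphor but is outside its binding domain → cannot satisfy Principle A.
*Yuki₂* c-commands the anaphor but is outside its binding domain → cannot satisfy Principle A.
*Tamar₃* c-commands the anaphor within its binding domain → licit binder.
*Carmen₄* does not c-command the anaphor → cannot bind it.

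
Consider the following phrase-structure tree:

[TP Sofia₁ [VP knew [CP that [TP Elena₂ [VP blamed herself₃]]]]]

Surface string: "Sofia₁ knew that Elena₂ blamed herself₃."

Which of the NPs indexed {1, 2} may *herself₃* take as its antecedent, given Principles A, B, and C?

{2}

*herself* is an anaphor, so Principle A applies: it must be bound in its binding domain.
Binding domain of *herself₃*: the embedded TP, whose subject is Elena₂.
*Sofia₁* c-commands the anaphor but is outside its binding domain → cannot satisfy Principle A.
*Elena₂* c-commands the anaphor within its binding domain → licit binder.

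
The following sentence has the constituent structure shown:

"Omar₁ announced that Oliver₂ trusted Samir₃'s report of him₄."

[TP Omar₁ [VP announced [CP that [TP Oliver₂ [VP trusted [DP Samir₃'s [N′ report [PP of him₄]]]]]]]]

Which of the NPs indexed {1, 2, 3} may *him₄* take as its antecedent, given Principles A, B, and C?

{1, 2}

*him* is a pronoun, so Principle B applies: it must be free in its binding domain.
Binding domain of *him₄*: the possessed DP, whose subject is Samir₃.
*Omar₁* c-commands the pronoun but from outside its binding domain, and is not c-commanded by it → coindexation permitted.
*Oliver₂* c-commands the pronoun but from outside its binding domain, and is not c-commanded by it → coindexation permitted.
*Samir₃* c-commands the pronoun within its binding domain → coindexation would violate Principle B.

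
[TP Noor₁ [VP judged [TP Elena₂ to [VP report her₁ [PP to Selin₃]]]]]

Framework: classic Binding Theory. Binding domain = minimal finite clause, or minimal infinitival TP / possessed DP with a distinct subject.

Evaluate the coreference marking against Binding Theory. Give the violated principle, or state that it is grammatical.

The two coindexed NPs are *Noor₁* and *her₁*.
*her₁* is a pronoun; its binding domain is the embedded TP, whose subject is Elena₂. Within that domain it is c-commanded only by *Elena₂*, which carries a different index — the pronoun is free locally, so Principle B holds.
*Noor₁* is an R-expression; *her₁* does not c-command it, and no other NP shares its index, so Principle C is satisfied.
All principles are respected.

grammatical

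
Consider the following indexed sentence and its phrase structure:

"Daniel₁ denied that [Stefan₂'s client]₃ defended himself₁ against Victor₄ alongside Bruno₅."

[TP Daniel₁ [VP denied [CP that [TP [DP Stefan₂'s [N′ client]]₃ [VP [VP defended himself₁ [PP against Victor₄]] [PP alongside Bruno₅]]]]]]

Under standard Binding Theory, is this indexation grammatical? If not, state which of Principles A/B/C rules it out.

Principle A

The two coindexed NPs are *Daniel₁* and *himself₁*.
*himself₁* is an anaphor. Principle A requires it to be bound within its binding domain — the embedded TP, whose subject is [Stefan₂'s client]₃.
Within that domain it is c-commanded by *[Stefan₂'s client]₃*, which does not share its index.
*Daniel₁* does c-command the anaphor, but from outside its binding domain.
The anaphor is unbound in its domain → Principle A violation.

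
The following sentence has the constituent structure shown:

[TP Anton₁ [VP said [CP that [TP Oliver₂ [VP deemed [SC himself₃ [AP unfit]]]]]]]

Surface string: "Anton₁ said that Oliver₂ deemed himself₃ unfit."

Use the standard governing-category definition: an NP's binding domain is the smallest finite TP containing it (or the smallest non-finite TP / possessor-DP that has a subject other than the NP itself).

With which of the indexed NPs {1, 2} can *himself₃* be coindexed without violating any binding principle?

{2}

*himself* is an anaphor, so Principle A applies: it must be bound in its binding domain.
Binding domain of *himself₃*: the embedded TP, whose subject is Oliver₂.
*Anton₁* c-commands the anaphor but is outside its binding domain → cannot satisfy Principle A.
*Oliver₂* c-commands the anaphor within its binding domain → licit binder.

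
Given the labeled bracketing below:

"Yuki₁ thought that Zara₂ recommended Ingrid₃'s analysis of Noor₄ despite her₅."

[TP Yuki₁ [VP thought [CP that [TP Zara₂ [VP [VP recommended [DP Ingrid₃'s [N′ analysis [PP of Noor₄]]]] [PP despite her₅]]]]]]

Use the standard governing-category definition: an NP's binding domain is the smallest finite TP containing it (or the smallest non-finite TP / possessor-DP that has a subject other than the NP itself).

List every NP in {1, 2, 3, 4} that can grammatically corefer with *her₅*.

{1, 3, 4}

*her* is a pronoun, so Principle B applies: it must be free in its binding domain.
Binding domain of *her₅*: the embedded TP, whose subject is Zara₂.
*Yuki₁* c-commands the pronoun but from outside its binding domain, and is not c-commanded by it → coindexation permitted.
*Zara₂* c-commands the pronoun within its binding domain → coindexation would violate Principle B.
*Ingrid₃* and the pronoun do not c-command one another → neither Principle B nor Principle C is at stake; coindexation permitted.
*Noor₄* and the pronoun do not c-command one another → neither Principle B nor Principle C is at stake; coindexation permitted.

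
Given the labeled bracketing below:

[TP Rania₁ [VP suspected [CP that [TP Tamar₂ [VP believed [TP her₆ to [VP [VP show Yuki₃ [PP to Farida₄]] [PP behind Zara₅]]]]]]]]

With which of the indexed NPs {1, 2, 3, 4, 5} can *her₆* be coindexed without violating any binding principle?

{1}

*her* is a pronoun, so Principle B applies: it must be free in its binding domain.
Binding domain of *her₆*: the embedded TP, whose subject is Tamar₂.
*Rania₁* c-commands the pronoun but from outside its binding domain, and is not c-commanded by it → coindexation permitted.
*Tamar₂* c-commands the pronoun within its binding domain → coindexation would violate Principle B.
*Yuki₃*: the pronoun c-commands this R-expression → coindexation would violate Principle C on *Yuki₃*.
*Farida₄*: the pronoun c-commands this R-expression → coindexation would violate Principle C on *Farida₄*.
*Zara₅*: the pronoun c-commands this R-expression → coindexation would violate Principle C on *Zara₅*.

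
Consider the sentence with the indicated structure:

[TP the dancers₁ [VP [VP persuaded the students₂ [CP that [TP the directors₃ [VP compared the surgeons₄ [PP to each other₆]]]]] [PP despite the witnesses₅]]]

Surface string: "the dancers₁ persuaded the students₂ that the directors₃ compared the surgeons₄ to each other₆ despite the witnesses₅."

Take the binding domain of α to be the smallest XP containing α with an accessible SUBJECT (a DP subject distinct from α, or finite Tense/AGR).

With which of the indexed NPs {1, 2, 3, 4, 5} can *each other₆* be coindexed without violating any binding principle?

*each other* is an anaphor, so Principle A applies: it must be bound in its binding domain.
Binding domain of *each other₆*: the embedded TP, whose subject is the directors₃.
*the dancers₁* c-commands the anaphor but is outside its binding domain → cannot satisfy Principle A.
*the students₂* c-commands the anaphor but is outside its binding domain → cannot satisfy Principle A.
*the directors₃* c-commands the anaphor within its binding domain → licit binder.
*the surgeons₄* c-commands the anaphor within its binding domain → licit binder.
*the witnesses₅* does not c-command the anaphor → cannot bind it.

{3, 4}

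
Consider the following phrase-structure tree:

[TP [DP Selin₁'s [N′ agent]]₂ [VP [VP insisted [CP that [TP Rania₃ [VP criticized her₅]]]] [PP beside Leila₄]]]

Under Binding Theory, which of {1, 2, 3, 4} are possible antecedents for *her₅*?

{1, 2, 4}

*her* is a pronoun, so Principle B applies: it must be free in its binding domain.
Binding domain of *her₅*: the embedded TP, whose subject is Rania₃.
*Selin₁* and the pronoun do not c-command one another → neither Principle B nor Principle C is at stake; coindexation permitted.
*[Selin₁'s agent]₂* c-commands the pronoun but from outside its binding domain, and is not c-commanded by it → coindexation permitted.
*Rania₃* c-commands the pronoun within its binding domain → coindexation would violate Principle B.
*Leila₄* and the pronoun do not c-command one another → neither Principle B nor Principle C is at stake; coindexation permitted.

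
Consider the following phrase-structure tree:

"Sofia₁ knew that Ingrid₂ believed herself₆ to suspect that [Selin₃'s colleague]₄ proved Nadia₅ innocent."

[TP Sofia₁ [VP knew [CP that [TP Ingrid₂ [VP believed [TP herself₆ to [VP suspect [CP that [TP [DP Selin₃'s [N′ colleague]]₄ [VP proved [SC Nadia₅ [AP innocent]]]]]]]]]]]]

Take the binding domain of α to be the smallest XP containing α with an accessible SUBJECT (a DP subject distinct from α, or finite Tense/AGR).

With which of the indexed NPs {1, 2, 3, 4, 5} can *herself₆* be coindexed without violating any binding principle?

{2}

*herself* is an anaphor, so Principle A applies: it must be bound in its binding domain.
Binding domain of *herself₆*: the embedded TP, whose subject is Ingrid₂.
*Sofia₁* c-commands the anaphor but is outside its binding domain → cannot satisfy Principle A.
*Ingrid₂* c-commands the anaphor within its binding domain → licit binder.
*Selin₃* does not c-command the anaphor → cannot bind it.
*[Selin₃'s colleague]₄* does not c-command the anaphor → cannot bind it.
*Nadia₅* does not c-command the anaphor → cannot bind it.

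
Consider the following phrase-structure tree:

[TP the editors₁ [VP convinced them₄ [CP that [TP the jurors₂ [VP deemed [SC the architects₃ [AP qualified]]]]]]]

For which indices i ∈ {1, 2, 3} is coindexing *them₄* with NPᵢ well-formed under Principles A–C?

none

*them* is a pronoun, so Principle B applies: it must be free in its binding domain.
Binding domain of *them₄*: the matrix TP, whose subject is the editors₁.
*the editors₁* c-commands the pronoun within its binding domain → coindexation would violate Principle B.
*the jurors₂*: the pronoun c-commands this R-expression → coindexation would violate Principle C on *the jurors₂*.
*the architects₃*: the pronoun c-commands this R-expression → coindexation would violate Principle C on *the architects₃*.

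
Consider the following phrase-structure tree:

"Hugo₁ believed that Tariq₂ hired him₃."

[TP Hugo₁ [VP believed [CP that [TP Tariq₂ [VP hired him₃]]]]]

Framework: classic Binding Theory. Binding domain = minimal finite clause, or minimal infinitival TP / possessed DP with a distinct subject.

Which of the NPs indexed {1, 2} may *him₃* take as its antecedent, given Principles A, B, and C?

{1}

*him* is a pronoun, so Principle B applies: it must be free in its binding domain.
Binding domain of *him₃*: the embedded TP, whose subject is Tariq₂.
*Hugo₁* c-commands the pronoun but from outside its binding domain, and is not c-commanded by it → coindexation permitted.
*Tariq₂* c-commands the pronoun within its binding domain → coindexation would violate Principle B.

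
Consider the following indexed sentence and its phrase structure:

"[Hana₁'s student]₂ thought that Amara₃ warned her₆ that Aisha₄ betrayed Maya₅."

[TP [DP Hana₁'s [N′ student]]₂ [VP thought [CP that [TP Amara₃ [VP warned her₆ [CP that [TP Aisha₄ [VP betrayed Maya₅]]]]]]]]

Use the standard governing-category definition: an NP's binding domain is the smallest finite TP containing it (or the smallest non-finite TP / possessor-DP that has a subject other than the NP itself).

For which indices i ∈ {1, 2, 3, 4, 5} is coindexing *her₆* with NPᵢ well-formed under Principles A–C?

*her* is a pronoun, so Principle B applies: it must be free in its binding domain.
Binding domain of *her₆*: the embedded TP, whose subject is Amara₃.
*Hana₁* and the pronoun do not c-command one another → neither Principle B nor Principle C is at stake; coindexation permitted.
*[Hana₁'s student]₂* c-commands the pronoun but from outside its binding domain, and is not c-commanded by it → coindexation permitted.
*Amara₃* c-commands the pronoun within its binding domain → coindexation would violate Principle B.
*Aisha₄*: the pronoun c-commands this R-expression → coindexation would violate Principle C on *Aisha₄*.
*Maya₅*: the pronoun c-commands this R-expression → coindexation would violate Principle C on *Maya₅*.

{1, 2}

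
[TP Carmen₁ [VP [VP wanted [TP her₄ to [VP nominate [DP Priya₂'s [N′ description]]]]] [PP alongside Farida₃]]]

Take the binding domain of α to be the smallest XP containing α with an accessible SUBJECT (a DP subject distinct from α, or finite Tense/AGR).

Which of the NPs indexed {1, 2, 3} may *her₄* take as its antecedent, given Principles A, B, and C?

{3}

*her* is a pronoun, so Principle B applies: it must be free in its binding domain.
Binding domain of *her₄*: the matrix TP, whose subject is Carmen₁.
*Carmen₁* c-commands the pronoun within its binding domain → coindexation would violate Principle B.
*Priya₂*: the pronoun c-commands this R-expression → coindexation would violate Principle C on *Priya₂*.
*Farida₃* and the pronoun do not c-command one another → neither Principle B nor Principle C is at stake; coindexation permitted.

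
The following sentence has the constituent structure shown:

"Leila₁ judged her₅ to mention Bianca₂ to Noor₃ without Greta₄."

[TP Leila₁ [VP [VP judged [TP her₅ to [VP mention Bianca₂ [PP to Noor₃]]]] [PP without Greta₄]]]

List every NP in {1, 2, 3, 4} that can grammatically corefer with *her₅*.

{4}

*her* is a pronoun, so Principle B applies: it must be free in its binding domain.
Binding domain of *her₅*: the matrix TP, whose subject is Leila₁.
*Leila₁* c-commands the pronoun within its binding domain → coindexation would violate Principle B.
*Bianca₂*: the pronoun c-commands this R-expression → coindexation would violate Principle C on *Bianca₂*.
*Noor₃*: the pronoun c-commands this R-expression → coindexation would violate Principle C on *Noor₃*.
*Greta₄* and the pronoun do not c-command one another → neither Principle B nor Principle C is at stake; coindexation permitted.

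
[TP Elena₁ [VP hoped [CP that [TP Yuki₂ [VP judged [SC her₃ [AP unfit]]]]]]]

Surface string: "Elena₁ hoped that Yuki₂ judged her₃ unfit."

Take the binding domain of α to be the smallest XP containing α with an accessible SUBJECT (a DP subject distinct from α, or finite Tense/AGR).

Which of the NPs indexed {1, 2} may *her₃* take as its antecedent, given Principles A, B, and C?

*her* is a pronoun, so Principle B applies: it must be free in its binding domain.
Binding domain of *her₃*: the embedded TP, whose subject is Yuki₂.
*Elena₁* c-commands the pronoun but from outside its binding domain, and is not c-commanded by it → coindexation permitted.
*Yuki₂* c-commands the pronoun within its binding domain → coindexation would violate Principle B.

{1}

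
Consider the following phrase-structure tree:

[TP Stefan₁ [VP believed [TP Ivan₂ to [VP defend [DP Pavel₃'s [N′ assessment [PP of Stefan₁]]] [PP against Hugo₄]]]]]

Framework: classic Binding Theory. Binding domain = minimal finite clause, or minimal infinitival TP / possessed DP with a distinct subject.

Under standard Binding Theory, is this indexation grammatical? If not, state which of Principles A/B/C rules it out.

The two coindexed NPs are *Stefan₁* (the lower occurrence) and *Stefan₁* (the higher occurrence).
*Stefan₁* (the lower occurrence) is an R-expression. Principle C requires it to be free everywhere.
*Stefan₁* (the higher occurrence) c-commands it and carries the same index.
The R-expression is bound → Principle C violation.

Principle C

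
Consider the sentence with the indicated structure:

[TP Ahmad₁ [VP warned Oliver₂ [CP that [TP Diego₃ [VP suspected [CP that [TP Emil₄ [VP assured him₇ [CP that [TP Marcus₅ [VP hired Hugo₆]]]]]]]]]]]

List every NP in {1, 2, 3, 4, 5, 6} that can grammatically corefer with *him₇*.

{1, 2, 3}

*him* is a pronoun, so Principle B applies: it must be free in its binding domain.
Binding domain of *him₇*: the embedded TP, whose subject is Emil₄.
*Ahmad₁* c-commands the pronoun but from outside its binding domain, and is not c-commanded by it → coindexation permitted.
*Oliver₂* c-commands the pronoun but from outside its binding domain, and is not c-commanded by it → coindexation permitted.
*Diego₃* c-commands the pronoun but from outside its binding domain, and is not c-commanded by it → coindexation permitted.
*Emil₄* c-commands the pronoun within its binding domain → coindexation would violate Principle B.
*Marcus₅*: the pronoun c-commands this R-expression → coindexation would violate Principle C on *Marcus₅*.
*Hugo₆*: the pronoun c-commands this R-expression → coindexation would violate Principle C on *Hugo₆*.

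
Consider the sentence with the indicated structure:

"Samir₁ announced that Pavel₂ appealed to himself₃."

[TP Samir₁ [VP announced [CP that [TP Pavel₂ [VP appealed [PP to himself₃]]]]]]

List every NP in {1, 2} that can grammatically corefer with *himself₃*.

{2}

*himself* is an anaphor, so Principle A applies: it must be bound in its binding domain.
Binding domain of *himself₃*: the embedded TP, whose subject is Pavel₂.
*Samir₁* c-commands the anaphor but is outside its binding domain → cannot satisfy Principle A.
*Pavel₂* c-commands the anaphor within its binding domain → licit binder.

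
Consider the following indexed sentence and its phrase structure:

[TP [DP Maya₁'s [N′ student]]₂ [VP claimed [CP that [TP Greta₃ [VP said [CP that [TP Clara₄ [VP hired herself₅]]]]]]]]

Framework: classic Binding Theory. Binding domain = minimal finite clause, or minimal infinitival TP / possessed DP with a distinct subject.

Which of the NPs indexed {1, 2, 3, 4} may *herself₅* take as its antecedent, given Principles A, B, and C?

{4}

*herself* is an anaphor, so Principle A applies: it must be bound in its binding domain.
Binding domain of *herself₅*: the embedded TP, whose subject is Clara₄.
*Maya₁* does not c-command the anaphor → cannot bind it.
*[Maya₁'s student]₂* c-commands the anaphor but is outside its binding domain → cannot satisfy Principle A.
*Greta₃* c-commands the anaphor but is outside its binding domain → cannot satisfy Principle A.
*Clara₄* c-commands the anaphor within its binding domain → licit binder.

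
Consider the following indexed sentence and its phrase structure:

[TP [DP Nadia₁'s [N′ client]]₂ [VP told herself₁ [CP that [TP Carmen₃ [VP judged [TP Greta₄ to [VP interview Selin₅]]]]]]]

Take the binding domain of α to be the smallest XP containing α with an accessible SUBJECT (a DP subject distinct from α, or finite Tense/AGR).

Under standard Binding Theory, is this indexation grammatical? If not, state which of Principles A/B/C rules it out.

The two coindexed NPs are *Nadia₁* and *herself₁*.
*herself₁* is an anaphor. Principle A requires it to be bound within its binding domain — the matrix TP, whose subject is [Nadia₁'s client]₂.
Within that domain it is c-commanded by *[Nadia₁'s client]₂*, which does not share its index.
*Nadia₁* does not c-command the anaphor at all.
The anaphor is unbound in its domain → Principle A violation.

Principle A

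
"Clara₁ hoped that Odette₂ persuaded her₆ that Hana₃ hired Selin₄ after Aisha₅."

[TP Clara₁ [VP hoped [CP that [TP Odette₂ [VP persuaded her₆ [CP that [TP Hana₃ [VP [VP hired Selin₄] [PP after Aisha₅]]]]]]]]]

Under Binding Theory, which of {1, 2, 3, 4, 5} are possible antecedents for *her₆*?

{1}

*her* is a pronoun, so Principle B applies: it must be free in its binding domain.
Binding domain of *her₆*: the embedded TP, whose subject is Odette₂.
*Clara₁* c-commands the pronoun but from outside its binding domain, and is not c-commanded by it → coindexation permitted.
*Odette₂* c-commands the pronoun within its binding domain → coindexation would violate Principle B.
*Hana₃*: the pronoun c-commands this R-expression → coindexation would violate Principle C on *Hana₃*.
*Selin₄*: the pronoun c-commands this R-expression → coindexation would violate Principle C on *Selin₄*.
*Aisha₅*: the pronoun c-commands this R-expression → coindexation would violate Principle C on *Aisha₅*.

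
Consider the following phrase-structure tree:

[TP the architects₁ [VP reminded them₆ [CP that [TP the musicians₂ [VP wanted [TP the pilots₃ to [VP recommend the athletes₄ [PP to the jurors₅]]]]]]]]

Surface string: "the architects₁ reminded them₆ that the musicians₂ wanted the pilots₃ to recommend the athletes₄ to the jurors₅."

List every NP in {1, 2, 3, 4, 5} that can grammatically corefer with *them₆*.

none

*them* is a pronoun, so Principle B applies: it must be free in its binding domain.
Binding domain of *them₆*: the matrix TP, whose subject is the architects₁.
*the architects₁* c-commands the pronoun within its binding domain → coindexation would violate Principle B.
*the musicians₂*: the pronoun c-commands this R-expression → coindexation would violate Principle C on *the musicians₂*.
*the pilots₃*: the pronoun c-commands this R-expression → coindexation would violate Principle C on *the pilots₃*.
*the athletes₄*: the pronoun c-commands this R-expression → coindexation would violate Principle C on *the athletes₄*.
*the jurors₅*: the pronoun c-commands this R-expression → coindexation would violate Principle C on *the jurors₅*.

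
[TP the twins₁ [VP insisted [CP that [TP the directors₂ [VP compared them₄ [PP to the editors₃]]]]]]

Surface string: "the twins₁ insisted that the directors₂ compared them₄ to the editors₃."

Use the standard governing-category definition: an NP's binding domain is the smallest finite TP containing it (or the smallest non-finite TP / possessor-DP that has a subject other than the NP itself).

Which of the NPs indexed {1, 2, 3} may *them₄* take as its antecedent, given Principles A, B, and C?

{1}

*them* is a pronoun, so Principle B applies: it must be free in its binding domain.
Binding domain of *them₄*: the embedded TP, whose subject is the directors₂.
*the twins₁* c-commands the pronoun but from outside its binding domain, and is not c-commanded by it → coindexation permitted.
*the directors₂* c-commands the pronoun within its binding domain → coindexation would violate Principle B.
*the editors₃*: the pronoun c-commands this R-expression → coindexation would violate Principle C on *the editors₃*.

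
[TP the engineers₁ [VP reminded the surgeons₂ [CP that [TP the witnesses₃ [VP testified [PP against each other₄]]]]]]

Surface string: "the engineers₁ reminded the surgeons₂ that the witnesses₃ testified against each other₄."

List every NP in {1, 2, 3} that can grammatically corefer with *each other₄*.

{3}

*each other* is an anaphor, so Principle A applies: it must be bound in its binding domain.
Binding domain of *each other₄*: the embedded TP, whose subject is the witnesses₃.
*the engineers₁* c-commands the anaphor but is outside its binding domain → cannot satisfy Principle A.
*the surgeons₂* c-commands the anaphor but is outside its binding domain → cannot satisfy Principle A.
*the witnesses₃* c-commands the anaphor within its binding domain → licit binder.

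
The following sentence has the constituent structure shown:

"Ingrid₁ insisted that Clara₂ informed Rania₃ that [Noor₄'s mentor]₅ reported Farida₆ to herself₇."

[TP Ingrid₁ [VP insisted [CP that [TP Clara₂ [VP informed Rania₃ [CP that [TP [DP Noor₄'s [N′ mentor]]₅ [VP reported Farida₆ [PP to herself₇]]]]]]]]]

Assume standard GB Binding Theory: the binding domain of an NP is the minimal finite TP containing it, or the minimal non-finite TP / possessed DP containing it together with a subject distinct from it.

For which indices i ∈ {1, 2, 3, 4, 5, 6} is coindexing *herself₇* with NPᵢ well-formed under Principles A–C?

{5, 6}

*herself* is an anaphor, so Principle A applies: it must be bound in its binding domain.
Binding domain of *herself₇*: the embedded TP, whose subject is [Noor₄'s mentor]₅.
*Ingrid₁* c-commands the anaphor but is outside its binding domain → cannot satisfy Principle A.
*Clara₂* c-commands the anaphor but is outside its binding domain → cannot satisfy Principle A.
*Rania₃* c-commands the anaphor but is outside its binding domain → cannot satisfy Principle A.
*Noor₄* does not c-command the anaphor → cannot bind it.
*[Noor₄'s mentor]₅* c-commands the anaphor within its binding domain → licit binder.
*Farida₆* c-commands the anaphor within its binding domain → licit binder.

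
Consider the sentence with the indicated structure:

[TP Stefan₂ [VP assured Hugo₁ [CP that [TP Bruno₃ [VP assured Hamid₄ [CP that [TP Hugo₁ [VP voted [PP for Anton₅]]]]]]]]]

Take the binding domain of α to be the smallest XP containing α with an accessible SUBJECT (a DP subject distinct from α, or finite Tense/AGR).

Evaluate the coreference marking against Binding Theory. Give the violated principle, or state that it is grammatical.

The two coindexed NPs are *Hugo₁* (the higher occurrence) and *Hugo₁* (the lower occurrence).
*Hugo₁* (the lower occurrence) is an R-expression. Principle C requires it to be free everywhere.
*Hugo₁* (the higher occurrence) c-commands it and carries the same index.
The R-expression is bound → Principle C violation.

Principle C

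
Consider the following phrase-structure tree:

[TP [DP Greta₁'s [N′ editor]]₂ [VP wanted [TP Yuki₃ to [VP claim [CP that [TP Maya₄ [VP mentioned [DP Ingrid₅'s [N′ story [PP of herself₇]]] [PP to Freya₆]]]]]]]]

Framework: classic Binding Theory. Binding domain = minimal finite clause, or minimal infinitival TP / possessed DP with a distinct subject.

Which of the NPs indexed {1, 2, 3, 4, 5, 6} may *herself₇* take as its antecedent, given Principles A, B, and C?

*herself* is an anaphor, so Principle A applies: it must be bound in its binding domain.
Binding domain of *herself₇*: the possessed DP, whose subject is Ingrid₅.
*Greta₁* does not c-command the anaphor → cannot bind it.
*[Greta₁'s editor]₂* c-commands the anaphor but is outside its binding domain → cannot satisfy Principle A.
*Yuki₃* c-commands the anaphor but is outside its binding domain → cannot satisfy Principle A.
*Maya₄* c-commands the anaphor but is outside its binding domain → cannot satisfy Principle A.
*Ingrid₅* c-commands the anaphor within its binding domain → licit binder.
*Freya₆* does not c-command the anaphor → cannot bind it.

{5}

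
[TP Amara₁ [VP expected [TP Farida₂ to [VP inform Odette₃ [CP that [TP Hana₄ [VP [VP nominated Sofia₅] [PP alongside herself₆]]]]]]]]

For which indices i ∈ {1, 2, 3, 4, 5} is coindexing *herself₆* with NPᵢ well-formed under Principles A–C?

{4}

*herself* is an anaphor, so Principle A applies: it must be bound in its binding domain.
Binding domain of *herself₆*: the embedded TP, whose subject is Hana₄.
*Amara₁* c-commands the anaphor but is outside its binding domain → cannot satisfy Principle A.
*Farida₂* c-commands the anaphor but is outside its binding domain → cannot satisfy Principle A.
*Odette₃* c-commands the anaphor but is outside its binding domain → cannot satisfy Principle A.
*Hana₄* c-commands the anaphor within its binding domain → licit binder.
*Sofia₅* does not c-command the anaphor → cannot bind it.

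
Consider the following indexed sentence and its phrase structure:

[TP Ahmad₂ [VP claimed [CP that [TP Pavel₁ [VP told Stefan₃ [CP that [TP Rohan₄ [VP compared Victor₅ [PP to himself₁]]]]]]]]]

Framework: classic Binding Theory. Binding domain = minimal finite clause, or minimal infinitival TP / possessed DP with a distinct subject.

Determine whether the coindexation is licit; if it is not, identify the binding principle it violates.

Principle A

The two coindexed NPs are *Pavel₁* and *himself₁*.
*himself₁* is an anaphor. Principle A requires it to be bound within its binding domain — the embedded TP, whose subject is Rohan₄.
Within that domain it is c-commanded by *Rohan₄*, *Victor₅*, none of which share its index.
*Pavel₁* does c-command the anaphor, but from outside its binding domain.
The anaphor is unbound in its domain → Principle A violation.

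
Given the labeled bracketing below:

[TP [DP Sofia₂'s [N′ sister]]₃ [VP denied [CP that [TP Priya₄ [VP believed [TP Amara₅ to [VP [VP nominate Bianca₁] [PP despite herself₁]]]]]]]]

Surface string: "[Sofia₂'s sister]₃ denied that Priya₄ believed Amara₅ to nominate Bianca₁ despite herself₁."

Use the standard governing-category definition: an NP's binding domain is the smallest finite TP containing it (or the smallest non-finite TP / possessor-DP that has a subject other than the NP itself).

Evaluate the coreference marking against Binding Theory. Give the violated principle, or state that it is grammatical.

Principle A

The two coindexed NPs are *Bianca₁* and *herself₁*.
*herself₁* is an anaphor. Principle A requires it to be bound within its binding domain — the embedded TP, whose subject is Amara₅.
Within that domain it is c-commanded by *Amara₅*, which does not share its index.
*Bianca₁* does not c-command the anaphor at all.
The anaphor is unbound in its domain → Principle A violation.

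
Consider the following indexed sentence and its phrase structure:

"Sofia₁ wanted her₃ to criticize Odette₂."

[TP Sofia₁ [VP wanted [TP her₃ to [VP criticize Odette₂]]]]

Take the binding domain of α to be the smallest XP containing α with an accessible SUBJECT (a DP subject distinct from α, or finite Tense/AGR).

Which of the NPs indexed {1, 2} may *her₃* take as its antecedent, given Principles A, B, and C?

*her* is a pronoun, so Principle B applies: it must be free in its binding domain.
Binding domain of *her₃*: the matrix TP, whose subject is Sofia₁.
*Sofia₁* c-commands the pronoun within its binding domain → coindexation would violate Principle B.
*Odette₂*: the pronoun c-commands this R-expression → coindexation would violate Principle C on *Odette₂*.

none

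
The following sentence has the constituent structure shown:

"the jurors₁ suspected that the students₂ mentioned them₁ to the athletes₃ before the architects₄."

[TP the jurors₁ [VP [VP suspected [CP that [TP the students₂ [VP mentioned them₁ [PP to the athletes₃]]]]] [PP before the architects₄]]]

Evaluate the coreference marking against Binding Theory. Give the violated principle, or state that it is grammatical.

grammatical

The two coindexed NPs are *the jurors₁* and *them₁*.
*them₁* is a pronoun; its binding domain is the embedded TP, whose subject is the students₂. Within that domain it is c-commanded only by *the students₂*, which carries a different index — the pronoun is free locally, so Principle B holds.
*the jurors₁* is an R-expression; *them₁* does not c-command it, and no other NP shares its index, so Principle C is satisfied.
All principles are respected.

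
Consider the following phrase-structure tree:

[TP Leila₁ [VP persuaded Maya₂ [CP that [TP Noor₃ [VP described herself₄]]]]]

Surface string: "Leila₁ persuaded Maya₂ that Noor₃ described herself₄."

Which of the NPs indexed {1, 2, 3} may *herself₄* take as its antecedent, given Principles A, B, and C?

*herself* is an anaphor, so Principle A applies: it must be bound in its binding domain.
Binding domain of *herself₄*: the embedded TP, whose subject is Noor₃.
*Leila₁* c-commands the anaphor but is outside its binding domain → cannot satisfy Principle A.
*Maya₂* c-commands the anaphor but is outside its binding domain → cannot satisfy Principle A.
*Noor₃* c-commands the anaphor within its binding domain → licit binder.

{3}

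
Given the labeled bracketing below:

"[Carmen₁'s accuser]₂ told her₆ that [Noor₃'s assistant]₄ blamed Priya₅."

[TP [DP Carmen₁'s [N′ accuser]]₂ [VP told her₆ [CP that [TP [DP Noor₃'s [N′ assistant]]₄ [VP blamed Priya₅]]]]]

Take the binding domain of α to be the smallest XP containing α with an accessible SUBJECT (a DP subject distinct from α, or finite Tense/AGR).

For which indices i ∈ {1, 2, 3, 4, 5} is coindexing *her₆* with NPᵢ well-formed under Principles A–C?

{1}

*her* is a pronoun, so Principle B applies: it must be free in its binding domain.
Binding domain of *her₆*: the matrix TP, whose subject is [Carmen₁'s accuser]₂.
*Carmen₁* and the pronoun do not c-command one another → neither Principle B nor Principle C is at stake; coindexation permitted.
*[Carmen₁'s accuser]₂* c-commands the pronoun within its binding domain → coindexation would violate Principle B.
*Noor₃*: the pronoun c-commands this R-expression → coindexation would violate Principle C on *Noor₃*.
*[Noor₃'s assistant]₄*: the pronoun c-commands this R-expression → coindexation would violate Principle C on *[Noor₃'s assistant]₄*.
*Priya₅*: the pronoun c-commands this R-expression → coindexation would violate Principle C on *Priya₅*.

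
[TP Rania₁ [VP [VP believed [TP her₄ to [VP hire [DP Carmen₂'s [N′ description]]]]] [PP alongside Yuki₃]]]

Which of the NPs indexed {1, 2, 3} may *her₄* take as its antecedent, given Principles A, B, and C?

{3}

*her* is a pronoun, so Principle B applies: it must be free in its binding domain.
Binding domain of *her₄*: the matrix TP, whose subject is Rania₁.
*Rania₁* c-commands the pronoun within its binding domain → coindexation would violate Principle B.
*Carmen₂*: the pronoun c-commands this R-expression → coindexation would violate Principle C on *Carmen₂*.
*Yuki₃* and the pronoun do not c-command one another → neither Principle B nor Principle C is at stake; coindexation permitted.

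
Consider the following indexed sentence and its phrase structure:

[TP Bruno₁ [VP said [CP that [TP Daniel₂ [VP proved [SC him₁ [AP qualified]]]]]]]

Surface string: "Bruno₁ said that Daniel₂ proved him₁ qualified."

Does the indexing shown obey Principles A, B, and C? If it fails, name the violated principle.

grammatical

The two coindexed NPs are *Bruno₁* and *him₁*.
*him₁* is a pronoun; its binding domain is the embedded TP, whose subject is Daniel₂. Within that domain it is c-commanded only by *Daniel₂*, which carries a different index — the pronoun is free locally, so Principle B holds.
*Bruno₁* is an R-expression; *him₁* does not c-command it, and no other NP shares its index, so Principle C is satisfied.
All principles are respected.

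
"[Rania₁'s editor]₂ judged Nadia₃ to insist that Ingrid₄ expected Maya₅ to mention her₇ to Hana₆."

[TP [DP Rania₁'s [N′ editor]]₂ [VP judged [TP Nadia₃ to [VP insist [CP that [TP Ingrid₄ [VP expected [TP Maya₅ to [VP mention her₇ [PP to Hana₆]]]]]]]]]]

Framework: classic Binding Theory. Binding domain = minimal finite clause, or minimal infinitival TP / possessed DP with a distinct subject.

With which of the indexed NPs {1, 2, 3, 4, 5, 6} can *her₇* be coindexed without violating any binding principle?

{1, 2, 3, 4}

*her* is a pronoun, so Principle B applies: it must be free in its binding domain.
Binding domain of *her₇*: the embedded TP, whose subject is Maya₅.
*Rania₁* and the pronoun do not c-command one another → neither Principle B nor Principle C is at stake; coindexation permitted.
*[Rania₁'s editor]₂* c-commands the pronoun but from outside its binding domain, and is not c-commanded by it → coindexation permitted.
*Nadia₃* c-commands the pronoun but from outside its binding domain, and is not c-commanded by it → coindexation permitted.
*Ingrid₄* c-commands the pronoun but from outside its binding domain, and is not c-commanded by it → coindexation permitted.
*Maya₅* c-commands the pronoun within its binding domain → coindexation would violate Principle B.
*Hana₆*: the pronoun c-commands this R-expression → coindexation would violate Principle C on *Hana₆*.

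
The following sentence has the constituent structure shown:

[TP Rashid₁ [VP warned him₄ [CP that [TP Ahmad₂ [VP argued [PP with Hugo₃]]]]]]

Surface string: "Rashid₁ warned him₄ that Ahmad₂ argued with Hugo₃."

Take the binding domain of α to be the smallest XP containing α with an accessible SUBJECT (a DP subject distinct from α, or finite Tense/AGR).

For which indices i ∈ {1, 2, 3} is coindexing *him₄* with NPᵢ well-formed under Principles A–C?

*him* is a pronoun, so Principle B applies: it must be free in its binding domain.
Binding domain of *him₄*: the matrix TP, whose subject is Rashid₁.
*Rashid₁* c-commands the pronoun within its binding domain → coindexation would violate Principle B.
*Ahmad₂*: the pronoun c-commands this R-expression → coindexation would violate Principle C on *Ahmad₂*.
*Hugo₃*: the pronoun c-commands this R-expression → coindexation would violate Principle C on *Hugo₃*.

none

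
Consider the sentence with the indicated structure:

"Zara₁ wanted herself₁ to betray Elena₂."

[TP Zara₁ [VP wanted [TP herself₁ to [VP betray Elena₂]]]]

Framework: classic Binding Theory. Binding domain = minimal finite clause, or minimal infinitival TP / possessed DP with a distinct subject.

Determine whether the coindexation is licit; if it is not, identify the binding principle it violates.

grammatical

The two coindexed NPs are *Zara₁* and *herself₁*.
*herself₁* is an anaphor; its binding domain is the matrix TP, whose subject is Zara₁. *Zara₁* c-commands it within that domain and shares its index, so Principle A is satisfied.
*Zara₁* is an R-expression; *herself₁* does not c-command it, and no other NP shares its index, so Principle C is satisfied.
All principles are respected.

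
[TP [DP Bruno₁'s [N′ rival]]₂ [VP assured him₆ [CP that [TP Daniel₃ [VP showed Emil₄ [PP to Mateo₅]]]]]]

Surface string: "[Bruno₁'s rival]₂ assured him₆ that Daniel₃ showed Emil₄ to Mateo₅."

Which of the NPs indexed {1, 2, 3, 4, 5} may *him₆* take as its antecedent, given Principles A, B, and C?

*him* is a pronoun, so Principle B applies: it must be free in its binding domain.
Binding domain of *him₆*: the matrix TP, whose subject is [Bruno₁'s rival]₂.
*Bruno₁* and the pronoun do not c-command one another → neither Principle B nor Principle C is at stake; coindexation permitted.
*[Bruno₁'s rival]₂* c-commands the pronoun within its binding domain → coindexation would violate Principle B.
*Daniel₃*: the pronoun c-commands this R-expression → coindexation would violate Principle C on *Daniel₃*.
*Emil₄*: the pronoun c-commands this R-expression → coindexation would violate Principle C on *Emil₄*.
*Mateo₅*: the pronoun c-commands this R-expression → coindexation would violate Principle C on *Mateo₅*.

{1}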